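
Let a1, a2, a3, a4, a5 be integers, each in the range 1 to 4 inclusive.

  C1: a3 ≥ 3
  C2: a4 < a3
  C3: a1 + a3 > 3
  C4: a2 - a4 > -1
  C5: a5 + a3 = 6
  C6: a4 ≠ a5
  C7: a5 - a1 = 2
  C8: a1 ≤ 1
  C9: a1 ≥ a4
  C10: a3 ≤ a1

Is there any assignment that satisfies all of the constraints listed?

From constraints 1 and 10: a1 ≥ a3 and a3 ≥ 3, so a1 ≥ 3. From constraint 8: a1 ≤ 1. But 1 < 3, so no value of a1 works.

Unsatisfiable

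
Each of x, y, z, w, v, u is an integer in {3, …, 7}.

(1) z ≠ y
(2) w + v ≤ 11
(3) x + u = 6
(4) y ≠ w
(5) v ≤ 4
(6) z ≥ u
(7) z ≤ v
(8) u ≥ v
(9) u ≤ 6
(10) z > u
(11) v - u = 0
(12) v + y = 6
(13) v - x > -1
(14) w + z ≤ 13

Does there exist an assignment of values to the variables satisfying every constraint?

Constraints 7, 8, and 10 give u < z, z ≤ v, v ≤ u. Chaining: u < z ≤ v ≤ u, which forces u < u — impossible.

Unsatisfiable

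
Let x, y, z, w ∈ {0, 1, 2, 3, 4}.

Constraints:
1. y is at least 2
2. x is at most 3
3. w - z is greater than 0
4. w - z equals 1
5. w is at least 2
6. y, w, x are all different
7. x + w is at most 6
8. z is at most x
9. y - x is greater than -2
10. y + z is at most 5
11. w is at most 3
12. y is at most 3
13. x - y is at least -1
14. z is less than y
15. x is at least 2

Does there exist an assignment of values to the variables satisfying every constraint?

Unsatisfiable

Constraints 1, 2, 5, 11, 12, and 15 confine each of y, w, x to the 2 values {2, 3}.
Constraint 6 requires all 3 of them to be distinct, but only 2 values are available — impossible by the pigeonhole principle.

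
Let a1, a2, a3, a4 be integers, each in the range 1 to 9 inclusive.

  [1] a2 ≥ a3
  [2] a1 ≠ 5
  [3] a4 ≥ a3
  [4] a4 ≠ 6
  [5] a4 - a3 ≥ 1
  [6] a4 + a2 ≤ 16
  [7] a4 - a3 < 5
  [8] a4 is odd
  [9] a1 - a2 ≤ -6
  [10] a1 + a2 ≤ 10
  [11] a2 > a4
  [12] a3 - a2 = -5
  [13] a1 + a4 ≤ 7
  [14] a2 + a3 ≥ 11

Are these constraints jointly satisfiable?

Satisfiable

The assignment a1 = 2, a2 = 8, a3 = 3, a4 = 5 works:
  constraint 5 holds since a4 - a3 = 2.
  constraint 6 holds since a4 + a2 = 13.
The rest check out directly.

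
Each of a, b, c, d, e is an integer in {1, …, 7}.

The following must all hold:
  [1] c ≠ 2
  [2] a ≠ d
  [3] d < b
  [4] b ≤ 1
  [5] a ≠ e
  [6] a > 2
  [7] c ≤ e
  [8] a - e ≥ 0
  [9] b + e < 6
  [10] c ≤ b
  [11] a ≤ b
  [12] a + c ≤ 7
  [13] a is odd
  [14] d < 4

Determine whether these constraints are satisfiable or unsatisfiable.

Unsatisfiable

From constraint 6: a ≥ 3. From constraints 4 and 11: a ≤ b and b ≤ 1, so a ≤ 1. But 1 < 3, so no value of a works.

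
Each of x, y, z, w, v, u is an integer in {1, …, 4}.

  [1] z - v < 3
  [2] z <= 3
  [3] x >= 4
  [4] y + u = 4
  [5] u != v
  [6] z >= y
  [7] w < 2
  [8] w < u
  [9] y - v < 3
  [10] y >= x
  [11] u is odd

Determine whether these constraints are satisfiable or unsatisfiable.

From constraints 3 and 10: y ≥ x and x ≥ 4, so y ≥ 4. From constraints 2 and 6: y ≤ z and z ≤ 3, so y ≤ 3. But 3 < 4, so no value of y works.

Unsatisfiable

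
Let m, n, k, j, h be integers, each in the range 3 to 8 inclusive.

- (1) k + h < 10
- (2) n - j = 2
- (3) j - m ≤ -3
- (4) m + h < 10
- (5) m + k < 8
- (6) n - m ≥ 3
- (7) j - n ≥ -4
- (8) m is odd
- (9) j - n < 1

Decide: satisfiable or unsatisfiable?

Constraints 3, 6, and 7 give m − j ≥ 3, j − n ≥ -4, n − m ≥ 3.
Adding all 3 inequalities: the left sides telescope to 0, and the right sides sum to 3 + (-4) + 3 = 2. So 0 ≥ 2, which is false.

Unsatisfiable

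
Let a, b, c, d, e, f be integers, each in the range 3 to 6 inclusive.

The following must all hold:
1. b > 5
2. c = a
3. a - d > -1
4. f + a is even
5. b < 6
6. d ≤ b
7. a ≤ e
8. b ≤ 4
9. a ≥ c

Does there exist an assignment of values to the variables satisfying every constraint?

Unsatisfiable

From constraint 1: b ≥ 6. From constraint 8: b ≤ 4. But 4 < 6, so no value of b works.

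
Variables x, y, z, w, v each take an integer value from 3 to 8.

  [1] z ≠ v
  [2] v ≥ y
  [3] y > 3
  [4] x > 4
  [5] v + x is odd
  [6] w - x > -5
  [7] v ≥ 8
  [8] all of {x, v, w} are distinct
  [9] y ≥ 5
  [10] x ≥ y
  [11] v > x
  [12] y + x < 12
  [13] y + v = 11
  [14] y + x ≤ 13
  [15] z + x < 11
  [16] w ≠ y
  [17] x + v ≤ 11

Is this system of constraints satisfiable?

From constraints 9 and 10: x ≥ y ≥ 5. From constraint 7: v ≥ 8. Hence x + v ≥ 13. But constraint 17 requires x + v ≤ 11, and 11 < 13. Contradiction.

Unsatisfiable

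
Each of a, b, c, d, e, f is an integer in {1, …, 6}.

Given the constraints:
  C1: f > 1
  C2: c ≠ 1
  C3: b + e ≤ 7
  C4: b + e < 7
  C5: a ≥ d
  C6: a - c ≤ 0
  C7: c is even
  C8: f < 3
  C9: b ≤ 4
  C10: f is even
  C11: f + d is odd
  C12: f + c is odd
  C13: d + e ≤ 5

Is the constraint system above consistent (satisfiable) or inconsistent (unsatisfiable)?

Constraint 10 makes f even and constraint 7 makes c even, so f + c must be even. Constraint 12 says f + c is odd — contradiction.

Unsatisfiable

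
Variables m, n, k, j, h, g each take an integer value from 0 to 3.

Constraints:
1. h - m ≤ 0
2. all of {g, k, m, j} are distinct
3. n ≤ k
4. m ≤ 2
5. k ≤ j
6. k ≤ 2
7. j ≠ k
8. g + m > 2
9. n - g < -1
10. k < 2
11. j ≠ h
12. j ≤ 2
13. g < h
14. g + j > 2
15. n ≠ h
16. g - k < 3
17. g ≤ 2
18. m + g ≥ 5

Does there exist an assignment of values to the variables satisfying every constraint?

Unsatisfiable

Constraints 4, 6, 12, and 17 confine each of g, k, m, j to the 3 values {0, …, 2} (the domain already gives each ≥ 0).
Constraint 2 requires all 4 of them to be distinct, but only 3 values are available — impossible by the pigeonhole principle.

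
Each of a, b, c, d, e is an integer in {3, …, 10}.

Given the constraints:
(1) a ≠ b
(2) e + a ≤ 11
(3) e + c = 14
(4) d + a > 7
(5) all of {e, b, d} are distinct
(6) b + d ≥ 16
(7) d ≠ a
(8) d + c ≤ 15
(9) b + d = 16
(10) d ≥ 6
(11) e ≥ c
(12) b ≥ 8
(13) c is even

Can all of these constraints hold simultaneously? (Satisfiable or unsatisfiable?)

Take a = 3, b = 9, c = 6, d = 7, e = 8. Then constraint 2: e + a = 11; constraint 3: e + c = 14; constraint 4: d + a = 10, and every other listed constraint is also met.

Satisfiable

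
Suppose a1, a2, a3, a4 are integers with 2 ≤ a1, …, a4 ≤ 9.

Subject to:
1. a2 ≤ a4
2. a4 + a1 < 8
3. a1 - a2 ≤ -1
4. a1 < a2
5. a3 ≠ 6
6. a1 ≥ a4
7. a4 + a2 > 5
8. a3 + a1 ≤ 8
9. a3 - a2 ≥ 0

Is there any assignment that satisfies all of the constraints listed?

Constraints 1, 4, and 6 give a1 < a2, a2 ≤ a4, a4 ≤ a1. Chaining: a1 < a2 ≤ a4 ≤ a1, which forces a1 < a1 — impossible.

Unsatisfiable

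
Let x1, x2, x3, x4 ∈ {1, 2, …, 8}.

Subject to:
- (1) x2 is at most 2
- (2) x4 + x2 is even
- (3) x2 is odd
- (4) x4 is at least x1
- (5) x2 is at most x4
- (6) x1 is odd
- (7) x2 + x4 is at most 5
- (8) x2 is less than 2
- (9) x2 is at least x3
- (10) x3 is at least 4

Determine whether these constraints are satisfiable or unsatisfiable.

From constraint 10: x3 ≥ 4. From constraints 1 and 9: x3 ≤ x2 and x2 ≤ 2, so x3 ≤ 2. But 2 < 4, so no value of x3 works.

Unsatisfiable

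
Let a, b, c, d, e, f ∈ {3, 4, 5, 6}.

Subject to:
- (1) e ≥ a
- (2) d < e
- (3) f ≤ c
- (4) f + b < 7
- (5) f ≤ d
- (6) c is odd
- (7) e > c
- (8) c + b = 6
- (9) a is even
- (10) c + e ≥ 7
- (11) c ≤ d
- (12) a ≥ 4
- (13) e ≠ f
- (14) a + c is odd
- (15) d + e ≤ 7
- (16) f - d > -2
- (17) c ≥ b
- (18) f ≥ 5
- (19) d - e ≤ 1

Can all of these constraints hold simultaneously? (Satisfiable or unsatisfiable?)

Unsatisfiable

From constraints 5 and 18: d ≥ f ≥ 5. From constraints 1 and 12: e ≥ a ≥ 4. Hence d + e ≥ 9. But constraint 15 requires d + e ≤ 7, and 7 < 9. Contradiction.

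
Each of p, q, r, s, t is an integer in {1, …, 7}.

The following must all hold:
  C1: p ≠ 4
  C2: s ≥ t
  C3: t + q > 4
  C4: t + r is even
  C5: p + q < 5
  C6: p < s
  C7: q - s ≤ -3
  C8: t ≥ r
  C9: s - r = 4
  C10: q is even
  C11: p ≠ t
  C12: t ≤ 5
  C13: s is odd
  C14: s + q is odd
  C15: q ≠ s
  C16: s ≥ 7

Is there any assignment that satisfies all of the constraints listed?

Try p = 1, q = 2, r = 3, s = 7, t = 3.
Check constraint 3: t + q = 5; constraint 5: p + q = 3; constraint 7: q - s = -5. The remaining constraints are straightforward to verify.

Satisfiable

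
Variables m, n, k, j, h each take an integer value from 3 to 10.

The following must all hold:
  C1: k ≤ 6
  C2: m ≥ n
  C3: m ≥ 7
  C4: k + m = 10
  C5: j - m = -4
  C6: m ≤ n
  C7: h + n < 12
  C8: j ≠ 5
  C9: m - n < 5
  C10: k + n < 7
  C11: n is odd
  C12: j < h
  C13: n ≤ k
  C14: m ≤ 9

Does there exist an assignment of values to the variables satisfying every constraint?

Unsatisfiable

From constraints 3 and 6: n ≥ m and m ≥ 7, so n ≥ 7. From constraints 1 and 13: n ≤ k and k ≤ 6, so n ≤ 6. But 6 < 7, so no value of n works.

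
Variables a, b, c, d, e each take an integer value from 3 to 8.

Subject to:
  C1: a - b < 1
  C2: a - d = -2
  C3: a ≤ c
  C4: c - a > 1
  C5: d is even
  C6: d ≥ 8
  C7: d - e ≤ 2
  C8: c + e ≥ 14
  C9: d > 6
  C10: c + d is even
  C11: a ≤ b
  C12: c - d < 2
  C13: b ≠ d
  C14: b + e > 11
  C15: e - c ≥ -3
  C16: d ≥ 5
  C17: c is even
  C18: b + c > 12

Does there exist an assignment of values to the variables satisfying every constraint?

Setting (a, b, c, d, e) = (6, 6, 8, 8, 8) satisfies everything: constraint 1: a - b = 0; constraint 2: a - d = -2, and the others follow.

Satisfiable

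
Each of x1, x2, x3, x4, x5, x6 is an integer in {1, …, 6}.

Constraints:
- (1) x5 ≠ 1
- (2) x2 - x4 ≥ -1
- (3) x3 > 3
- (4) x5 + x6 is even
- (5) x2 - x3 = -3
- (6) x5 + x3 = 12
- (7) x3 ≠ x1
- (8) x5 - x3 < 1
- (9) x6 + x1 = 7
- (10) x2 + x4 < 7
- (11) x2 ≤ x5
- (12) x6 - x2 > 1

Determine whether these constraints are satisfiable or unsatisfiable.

Satisfiable

Setting (x1, x2, x3, x4, x5, x6) = (1, 3, 6, 2, 6, 6) satisfies everything: constraint 2: x2 - x4 = 1; constraint 5: x2 - x3 = -3, and the others follow.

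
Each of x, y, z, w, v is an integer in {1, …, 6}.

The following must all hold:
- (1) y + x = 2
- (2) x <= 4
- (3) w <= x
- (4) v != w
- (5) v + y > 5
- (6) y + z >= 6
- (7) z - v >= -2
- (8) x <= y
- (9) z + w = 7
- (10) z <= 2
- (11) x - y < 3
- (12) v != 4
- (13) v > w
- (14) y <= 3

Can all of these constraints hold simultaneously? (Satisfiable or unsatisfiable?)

From constraint 10: z ≤ 2. From constraints 2 and 3: w ≤ x ≤ 4. Hence z + w ≤ 6. But constraint 9 requires z + w = 7, and 7 > 6. Contradiction.

Unsatisfiable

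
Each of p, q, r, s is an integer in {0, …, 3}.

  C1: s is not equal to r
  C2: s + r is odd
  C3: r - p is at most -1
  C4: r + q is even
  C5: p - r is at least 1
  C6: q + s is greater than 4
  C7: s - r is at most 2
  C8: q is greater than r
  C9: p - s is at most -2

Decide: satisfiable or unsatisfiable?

Unsatisfiable

Constraints 3, 7, and 9 give r − s ≥ -2, s − p ≥ 2, p − r ≥ 1.
Adding all 3 inequalities: the left sides telescope to 0, and the right sides sum to (-2) + 2 + 1 = 1. So 0 ≥ 1, which is false.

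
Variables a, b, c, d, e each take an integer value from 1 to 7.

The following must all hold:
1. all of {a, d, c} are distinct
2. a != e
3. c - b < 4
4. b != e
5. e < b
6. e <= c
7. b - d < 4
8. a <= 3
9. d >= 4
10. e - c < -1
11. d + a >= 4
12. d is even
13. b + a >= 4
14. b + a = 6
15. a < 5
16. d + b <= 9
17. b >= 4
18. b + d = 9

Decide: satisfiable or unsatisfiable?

The assignment a = 1, b = 5, c = 7, d = 4, e = 4 works:
  constraint 3 holds since c - b = 2.
  constraint 7 holds since b - d = 1.
  constraint 10 holds since e - c = -3.
The rest check out directly.

Satisfiable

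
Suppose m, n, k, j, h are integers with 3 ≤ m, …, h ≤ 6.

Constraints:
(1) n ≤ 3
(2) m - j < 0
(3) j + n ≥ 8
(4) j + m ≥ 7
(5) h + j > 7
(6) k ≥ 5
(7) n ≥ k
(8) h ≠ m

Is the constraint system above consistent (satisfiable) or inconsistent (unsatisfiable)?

From constraint 6: k ≥ 5. From constraints 1 and 7: k ≤ n and n ≤ 3, so k ≤ 3. But 3 < 5, so no value of k works.

Unsatisfiable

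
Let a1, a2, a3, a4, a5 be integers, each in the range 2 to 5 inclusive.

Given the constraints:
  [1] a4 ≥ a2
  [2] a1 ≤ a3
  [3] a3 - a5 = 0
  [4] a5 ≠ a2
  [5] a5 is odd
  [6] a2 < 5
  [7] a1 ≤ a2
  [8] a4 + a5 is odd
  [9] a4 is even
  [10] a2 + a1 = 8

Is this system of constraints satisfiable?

One satisfying assignment is a1 = 4, a2 = 4, a3 = 5, a4 = 4, a5 = 5.
For the less obvious constraints — constraint 3: a3 - a5 = 0; constraint 5: a5 = 5 is odd; constraint 10: a2 + a1 = 8 — and the others hold by inspection.

Satisfiable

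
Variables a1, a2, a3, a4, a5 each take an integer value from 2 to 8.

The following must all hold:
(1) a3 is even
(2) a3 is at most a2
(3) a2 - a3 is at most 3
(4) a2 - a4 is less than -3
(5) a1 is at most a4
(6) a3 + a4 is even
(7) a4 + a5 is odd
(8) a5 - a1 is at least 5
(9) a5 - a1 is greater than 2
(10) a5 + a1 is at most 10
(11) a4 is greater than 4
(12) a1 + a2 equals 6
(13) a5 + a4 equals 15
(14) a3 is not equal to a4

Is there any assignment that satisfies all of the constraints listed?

Satisfiable

Take a1 = 2, a2 = 4, a3 = 2, a4 = 8, a5 = 7. Then constraint 3: a2 - a3 = 2; constraint 4: a2 - a4 = -4, and every other listed constraint is also met.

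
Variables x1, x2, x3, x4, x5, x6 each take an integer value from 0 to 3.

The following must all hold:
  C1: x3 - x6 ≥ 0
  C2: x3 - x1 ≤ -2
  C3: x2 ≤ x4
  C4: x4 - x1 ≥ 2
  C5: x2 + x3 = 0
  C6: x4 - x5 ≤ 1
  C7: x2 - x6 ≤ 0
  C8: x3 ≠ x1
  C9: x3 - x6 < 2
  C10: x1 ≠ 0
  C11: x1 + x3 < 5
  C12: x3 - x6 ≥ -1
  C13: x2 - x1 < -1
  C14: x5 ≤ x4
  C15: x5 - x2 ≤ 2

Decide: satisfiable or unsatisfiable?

Unsatisfiable

Constraints 1, 2, 4, 6, 7, and 15 give x6 − x2 ≥ 0, x2 − x5 ≥ -2, x5 − x4 ≥ -1, x4 − x1 ≥ 2, x1 − x3 ≥ 2, x3 − x6 ≥ 0.
Adding all 6 inequalities: the left sides telescope to 0, and the right sides sum to 0 + (-2) + (-1) + 2 + 2 + 0 = 1. So 0 ≥ 1, which is false.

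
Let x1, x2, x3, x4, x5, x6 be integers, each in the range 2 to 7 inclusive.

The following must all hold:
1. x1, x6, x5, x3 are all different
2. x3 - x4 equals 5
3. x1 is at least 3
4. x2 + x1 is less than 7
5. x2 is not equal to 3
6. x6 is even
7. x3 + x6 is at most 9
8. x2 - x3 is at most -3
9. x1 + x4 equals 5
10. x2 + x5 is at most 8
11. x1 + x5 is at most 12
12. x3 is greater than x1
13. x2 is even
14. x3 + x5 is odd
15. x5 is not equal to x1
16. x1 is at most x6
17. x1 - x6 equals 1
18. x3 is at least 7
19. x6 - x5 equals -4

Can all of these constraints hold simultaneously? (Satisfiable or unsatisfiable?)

Unsatisfiable

From constraint 18: x3 ≥ 7. From constraints 3 and 16: x6 ≥ x1 ≥ 3. Hence x3 + x6 ≥ 10. But constraint 7 requires x3 + x6 ≤ 9, and 9 < 10. Contradiction.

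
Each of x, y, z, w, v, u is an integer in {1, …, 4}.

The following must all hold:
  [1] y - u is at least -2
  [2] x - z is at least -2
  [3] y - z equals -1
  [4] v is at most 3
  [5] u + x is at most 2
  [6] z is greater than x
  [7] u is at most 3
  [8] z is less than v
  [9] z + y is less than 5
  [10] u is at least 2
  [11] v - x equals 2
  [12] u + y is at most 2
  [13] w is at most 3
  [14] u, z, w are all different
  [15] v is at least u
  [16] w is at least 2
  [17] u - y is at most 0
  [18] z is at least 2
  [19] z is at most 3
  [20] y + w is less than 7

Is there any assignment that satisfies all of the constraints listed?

Constraints 7, 10, 13, 16, 18, and 19 confine each of u, z, w to the 2 values {2, 3}.
Constraint 14 requires all 3 of them to be distinct, but only 2 values are available — impossible by the pigeonhole principle.

Unsatisfiable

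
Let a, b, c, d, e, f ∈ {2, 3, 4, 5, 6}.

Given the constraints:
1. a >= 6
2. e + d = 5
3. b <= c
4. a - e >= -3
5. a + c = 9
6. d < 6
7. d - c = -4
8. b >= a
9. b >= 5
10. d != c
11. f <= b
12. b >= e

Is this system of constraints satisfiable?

From constraint 1: a ≥ 6. From constraints 3 and 9: c ≥ b ≥ 5. Hence a + c ≥ 11. But constraint 5 requires a + c = 9, and 9 < 11. Contradiction.

Unsatisfiable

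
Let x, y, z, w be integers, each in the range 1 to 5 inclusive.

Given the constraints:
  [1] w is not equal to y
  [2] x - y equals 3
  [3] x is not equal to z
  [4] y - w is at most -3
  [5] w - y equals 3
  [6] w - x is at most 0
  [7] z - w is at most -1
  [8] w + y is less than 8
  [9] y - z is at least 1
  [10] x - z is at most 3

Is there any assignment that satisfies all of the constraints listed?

Unsatisfiable

Constraints 4, 6, 9, and 10 give w − y ≥ 3, y − z ≥ 1, z − x ≥ -3, x − w ≥ 0.
Adding all 4 inequalities: the left sides telescope to 0, and the right sides sum to 3 + 1 + (-3) + 0 = 1. So 0 ≥ 1, which is false.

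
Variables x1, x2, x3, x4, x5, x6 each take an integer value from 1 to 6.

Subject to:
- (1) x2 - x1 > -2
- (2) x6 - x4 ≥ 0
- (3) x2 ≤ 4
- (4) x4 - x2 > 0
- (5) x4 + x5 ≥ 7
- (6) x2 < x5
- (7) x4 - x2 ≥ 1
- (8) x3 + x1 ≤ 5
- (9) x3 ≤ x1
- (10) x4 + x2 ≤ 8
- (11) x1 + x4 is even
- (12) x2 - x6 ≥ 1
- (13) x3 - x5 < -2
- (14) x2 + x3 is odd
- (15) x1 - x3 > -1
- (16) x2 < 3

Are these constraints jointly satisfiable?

Unsatisfiable

Constraints 2, 7, and 12 give x4 − x2 ≥ 1, x2 − x6 ≥ 1, x6 − x4 ≥ 0.
Adding all 3 inequalities: the left sides telescope to 0, and the right sides sum to 1 + 1 + 0 = 2. So 0 ≥ 2, which is false.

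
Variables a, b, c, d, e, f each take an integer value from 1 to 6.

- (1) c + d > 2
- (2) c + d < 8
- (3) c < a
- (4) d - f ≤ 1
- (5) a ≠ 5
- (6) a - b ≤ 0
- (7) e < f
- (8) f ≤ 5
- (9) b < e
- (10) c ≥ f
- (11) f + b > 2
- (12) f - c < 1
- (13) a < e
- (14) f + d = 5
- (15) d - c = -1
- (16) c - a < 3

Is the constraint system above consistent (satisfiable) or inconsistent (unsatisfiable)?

Constraints 3, 6, 7, 9, and 10 give f ≤ c, c < a, a ≤ b, b < e, e < f. Chaining: f ≤ c < a ≤ b < e < f, which forces f < f — impossible.

Unsatisfiable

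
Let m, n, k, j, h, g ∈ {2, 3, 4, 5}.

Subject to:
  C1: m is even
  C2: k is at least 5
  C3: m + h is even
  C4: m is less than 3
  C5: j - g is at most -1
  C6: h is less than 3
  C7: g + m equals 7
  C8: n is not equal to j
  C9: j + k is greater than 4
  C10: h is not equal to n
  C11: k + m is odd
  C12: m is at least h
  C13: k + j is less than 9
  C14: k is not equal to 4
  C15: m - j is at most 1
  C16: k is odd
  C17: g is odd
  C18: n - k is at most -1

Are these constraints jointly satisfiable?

Satisfiable

Try m = 2, n = 4, k = 5, j = 2, h = 2, g = 5.
Check constraint 5: j - g = -3; constraint 7: g + m = 7. The remaining constraints are straightforward to verify.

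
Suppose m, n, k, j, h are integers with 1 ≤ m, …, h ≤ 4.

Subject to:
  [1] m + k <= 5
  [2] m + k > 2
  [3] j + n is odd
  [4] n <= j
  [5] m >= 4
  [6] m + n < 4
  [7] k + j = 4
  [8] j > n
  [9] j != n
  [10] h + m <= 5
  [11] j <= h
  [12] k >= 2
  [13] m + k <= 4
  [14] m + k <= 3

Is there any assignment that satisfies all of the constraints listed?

From constraint 5: m ≥ 4. From constraint 12: k ≥ 2. Hence m + k ≥ 6. But constraint 13 requires m + k ≤ 4, and 4 < 6. Contradiction.

Unsatisfiable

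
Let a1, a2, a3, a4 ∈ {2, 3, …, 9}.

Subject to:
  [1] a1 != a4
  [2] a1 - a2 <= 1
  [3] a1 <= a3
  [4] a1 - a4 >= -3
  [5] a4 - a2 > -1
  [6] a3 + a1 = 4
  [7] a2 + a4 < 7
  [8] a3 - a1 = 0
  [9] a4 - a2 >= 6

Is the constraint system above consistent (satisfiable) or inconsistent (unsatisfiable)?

Constraints 2, 4, and 9 give a2 − a1 ≥ -1, a1 − a4 ≥ -3, a4 − a2 ≥ 6.
Adding all 3 inequalities: the left sides telescope to 0, and the right sides sum to (-1) + (-3) + 6 = 2. So 0 ≥ 2, which is false.

Unsatisfiable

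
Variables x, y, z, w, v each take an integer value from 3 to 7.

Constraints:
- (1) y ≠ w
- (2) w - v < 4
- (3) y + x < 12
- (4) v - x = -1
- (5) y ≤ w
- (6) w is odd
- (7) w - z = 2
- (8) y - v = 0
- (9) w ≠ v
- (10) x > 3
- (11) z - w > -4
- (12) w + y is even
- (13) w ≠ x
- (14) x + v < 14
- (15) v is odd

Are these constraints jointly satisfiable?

Satisfiable

The assignment x = 6, y = 5, z = 5, w = 7, v = 5 works:
  constraint 2 holds since w - v = 2.
  constraint 3 holds since y + x = 11.
The rest check out directly.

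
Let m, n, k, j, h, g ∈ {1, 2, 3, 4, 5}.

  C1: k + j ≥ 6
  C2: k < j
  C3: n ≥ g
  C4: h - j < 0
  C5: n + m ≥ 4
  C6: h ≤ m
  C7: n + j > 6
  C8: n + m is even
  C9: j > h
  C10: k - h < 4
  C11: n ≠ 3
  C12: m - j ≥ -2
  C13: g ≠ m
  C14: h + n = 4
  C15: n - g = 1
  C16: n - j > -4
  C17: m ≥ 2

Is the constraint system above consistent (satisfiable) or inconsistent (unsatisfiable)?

One satisfying assignment is m = 4, n = 2, k = 4, j = 5, h = 2, g = 1.
For the less obvious constraints — constraint 1: k + j = 9; constraint 4: h - j = -3; constraint 5: n + m = 6 — and the others hold by inspection.

Satisfiable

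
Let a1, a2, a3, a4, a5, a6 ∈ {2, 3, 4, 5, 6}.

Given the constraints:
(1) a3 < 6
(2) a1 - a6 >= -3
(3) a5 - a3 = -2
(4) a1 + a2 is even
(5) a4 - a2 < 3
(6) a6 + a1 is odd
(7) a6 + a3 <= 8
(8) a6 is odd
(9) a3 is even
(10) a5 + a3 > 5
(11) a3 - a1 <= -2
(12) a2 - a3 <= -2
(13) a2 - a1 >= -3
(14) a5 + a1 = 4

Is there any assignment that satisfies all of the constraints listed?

Unsatisfiable

Constraints 11, 12, and 13 give a1 − a3 ≥ 2, a3 − a2 ≥ 2, a2 − a1 ≥ -3.
Adding all 3 inequalities: the left sides telescope to 0, and the right sides sum to 2 + 2 + (-3) = 1. So 0 ≥ 1, which is false.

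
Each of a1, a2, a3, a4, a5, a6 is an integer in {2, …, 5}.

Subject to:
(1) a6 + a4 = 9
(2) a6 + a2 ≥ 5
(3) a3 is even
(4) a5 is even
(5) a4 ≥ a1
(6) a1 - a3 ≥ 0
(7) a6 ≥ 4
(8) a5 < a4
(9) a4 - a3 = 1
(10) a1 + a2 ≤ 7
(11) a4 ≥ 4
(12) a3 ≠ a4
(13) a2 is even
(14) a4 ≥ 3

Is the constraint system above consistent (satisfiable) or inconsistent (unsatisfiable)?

Satisfiable

Take a1 = 5, a2 = 2, a3 = 4, a4 = 5, a5 = 4, a6 = 4. Then constraint 1: a6 + a4 = 9; constraint 2: a6 + a2 = 6; constraint 6: a1 - a3 = 1, and every other listed constraint is also met.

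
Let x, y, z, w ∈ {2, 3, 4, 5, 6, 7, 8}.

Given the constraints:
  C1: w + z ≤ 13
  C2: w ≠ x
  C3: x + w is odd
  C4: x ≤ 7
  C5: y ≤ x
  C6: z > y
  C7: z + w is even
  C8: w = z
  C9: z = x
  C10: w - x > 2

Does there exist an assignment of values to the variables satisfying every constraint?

Unsatisfiable

From constraints 8 and 9, w = z = x, so w = x. But constraint 2 says w ≠ x. Contradiction.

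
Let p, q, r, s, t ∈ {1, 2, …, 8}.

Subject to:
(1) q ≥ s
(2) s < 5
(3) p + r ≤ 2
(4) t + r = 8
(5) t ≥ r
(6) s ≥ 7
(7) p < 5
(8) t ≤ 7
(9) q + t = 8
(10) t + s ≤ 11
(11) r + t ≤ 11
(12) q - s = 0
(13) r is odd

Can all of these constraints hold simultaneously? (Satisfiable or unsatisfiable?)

From constraint 6: s ≥ 7. From constraint 2: s ≤ 4. But 4 < 7, so no value of s works.

Unsatisfiable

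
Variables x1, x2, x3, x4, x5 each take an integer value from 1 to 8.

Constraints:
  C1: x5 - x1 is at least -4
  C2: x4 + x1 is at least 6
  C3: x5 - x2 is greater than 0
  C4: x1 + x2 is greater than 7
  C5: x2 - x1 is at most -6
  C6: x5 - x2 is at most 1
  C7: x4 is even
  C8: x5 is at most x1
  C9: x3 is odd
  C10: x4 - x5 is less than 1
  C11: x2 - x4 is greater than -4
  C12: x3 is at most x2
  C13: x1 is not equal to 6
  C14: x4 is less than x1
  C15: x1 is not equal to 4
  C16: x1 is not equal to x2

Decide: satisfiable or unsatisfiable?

Constraints 1, 5, and 6 give x1 − x2 ≥ 6, x2 − x5 ≥ -1, x5 − x1 ≥ -4.
Adding all 3 inequalities: the left sides telescope to 0, and the right sides sum to 6 + (-1) + (-4) = 1. So 0 ≥ 1, which is false.

Unsatisfiable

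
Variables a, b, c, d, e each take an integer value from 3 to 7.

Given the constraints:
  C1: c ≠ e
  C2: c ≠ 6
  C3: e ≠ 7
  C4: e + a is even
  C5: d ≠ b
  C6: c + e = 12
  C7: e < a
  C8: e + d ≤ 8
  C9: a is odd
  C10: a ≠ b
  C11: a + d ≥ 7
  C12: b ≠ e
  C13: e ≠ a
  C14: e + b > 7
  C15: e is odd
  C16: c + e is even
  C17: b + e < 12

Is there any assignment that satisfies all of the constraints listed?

Satisfiable

Setting (a, b, c, d, e) = (7, 4, 7, 3, 5) satisfies everything: constraint 6: c + e = 12; constraint 8: e + d = 8, and the others follow.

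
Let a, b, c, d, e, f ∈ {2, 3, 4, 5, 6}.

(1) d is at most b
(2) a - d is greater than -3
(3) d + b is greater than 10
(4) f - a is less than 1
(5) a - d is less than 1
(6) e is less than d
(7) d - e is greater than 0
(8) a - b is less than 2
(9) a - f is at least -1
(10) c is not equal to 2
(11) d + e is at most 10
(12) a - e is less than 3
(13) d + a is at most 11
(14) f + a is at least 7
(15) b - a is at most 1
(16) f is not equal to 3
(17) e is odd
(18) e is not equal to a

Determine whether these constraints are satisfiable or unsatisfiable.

Satisfiable

Try a = 5, b = 6, c = 4, d = 6, e = 3, f = 4.
Check constraint 2: a - d = -1; constraint 3: d + b = 12. The remaining constraints are straightforward to verify.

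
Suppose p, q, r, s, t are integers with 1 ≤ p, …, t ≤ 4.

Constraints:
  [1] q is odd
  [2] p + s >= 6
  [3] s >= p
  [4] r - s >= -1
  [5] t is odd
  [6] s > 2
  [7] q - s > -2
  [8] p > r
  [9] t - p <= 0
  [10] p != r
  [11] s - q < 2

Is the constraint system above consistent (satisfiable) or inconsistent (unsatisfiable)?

One satisfying assignment is p = 3, q = 3, r = 2, s = 3, t = 1.
For the less obvious constraints — constraint 2: p + s = 6; constraint 4: r - s = -1 — and the others hold by inspection.

Satisfiable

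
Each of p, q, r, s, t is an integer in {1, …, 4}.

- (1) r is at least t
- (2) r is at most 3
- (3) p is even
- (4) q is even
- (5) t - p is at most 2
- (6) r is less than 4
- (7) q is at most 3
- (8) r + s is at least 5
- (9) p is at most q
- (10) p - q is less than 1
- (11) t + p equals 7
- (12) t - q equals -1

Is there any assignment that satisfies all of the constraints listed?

Unsatisfiable

From constraints 1 and 2: t ≤ r ≤ 3. From constraints 7 and 9: p ≤ q ≤ 3. Hence t + p ≤ 6. But constraint 11 requires t + p = 7, and 7 > 6. Contradiction.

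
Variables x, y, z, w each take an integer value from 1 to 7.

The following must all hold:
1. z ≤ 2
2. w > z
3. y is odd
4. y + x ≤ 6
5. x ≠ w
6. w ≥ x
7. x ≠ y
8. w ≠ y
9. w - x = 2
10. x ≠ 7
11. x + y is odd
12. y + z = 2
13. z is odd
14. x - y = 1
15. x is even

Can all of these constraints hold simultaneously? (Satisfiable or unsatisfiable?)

Satisfiable

The assignment x = 2, y = 1, z = 1, w = 4 works:
  constraint 4 holds since y + x = 3.
  constraint 9 holds since w - x = 2.
  constraint 12 holds since y + z = 2.
The rest check out directly.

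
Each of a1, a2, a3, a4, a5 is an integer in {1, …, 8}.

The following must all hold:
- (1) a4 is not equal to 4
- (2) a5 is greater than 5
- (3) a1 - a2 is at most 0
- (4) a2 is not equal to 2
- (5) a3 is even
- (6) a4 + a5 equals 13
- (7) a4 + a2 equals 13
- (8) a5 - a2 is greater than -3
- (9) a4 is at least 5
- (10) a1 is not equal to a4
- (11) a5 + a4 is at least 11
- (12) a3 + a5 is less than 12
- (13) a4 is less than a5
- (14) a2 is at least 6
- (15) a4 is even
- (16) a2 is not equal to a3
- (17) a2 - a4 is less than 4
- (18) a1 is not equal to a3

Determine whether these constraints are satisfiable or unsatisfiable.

Satisfiable

Setting (a1, a2, a3, a4, a5) = (7, 7, 4, 6, 7) satisfies everything: constraint 3: a1 - a2 = 0; constraint 6: a4 + a5 = 13; constraint 7: a4 + a2 = 13, and the others follow.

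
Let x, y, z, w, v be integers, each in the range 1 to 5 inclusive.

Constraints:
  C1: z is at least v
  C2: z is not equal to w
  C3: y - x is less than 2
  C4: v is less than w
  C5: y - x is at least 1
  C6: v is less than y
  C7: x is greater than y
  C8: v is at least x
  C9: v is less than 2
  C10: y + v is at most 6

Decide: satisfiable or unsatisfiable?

Constraints 6, 7, and 8 give x ≤ v, v < y, y < x. Chaining: x ≤ v < y < x, which forces x < x — impossible.

Unsatisfiable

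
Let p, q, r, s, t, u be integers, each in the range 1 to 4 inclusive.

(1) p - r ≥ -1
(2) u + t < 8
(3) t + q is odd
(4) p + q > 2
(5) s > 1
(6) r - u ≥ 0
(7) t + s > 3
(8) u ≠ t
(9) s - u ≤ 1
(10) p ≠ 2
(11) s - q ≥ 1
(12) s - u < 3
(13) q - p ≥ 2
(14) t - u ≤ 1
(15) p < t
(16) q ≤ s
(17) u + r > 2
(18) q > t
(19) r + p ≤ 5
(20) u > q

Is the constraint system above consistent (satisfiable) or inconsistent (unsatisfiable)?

Constraints 1, 6, 9, 11, and 13 give s − q ≥ 1, q − p ≥ 2, p − r ≥ -1, r − u ≥ 0, u − s ≥ -1.
Adding all 5 inequalities: the left sides telescope to 0, and the right sides sum to 1 + 2 + (-1) + 0 + (-1) = 1. So 0 ≥ 1, which is false.

Unsatisfiable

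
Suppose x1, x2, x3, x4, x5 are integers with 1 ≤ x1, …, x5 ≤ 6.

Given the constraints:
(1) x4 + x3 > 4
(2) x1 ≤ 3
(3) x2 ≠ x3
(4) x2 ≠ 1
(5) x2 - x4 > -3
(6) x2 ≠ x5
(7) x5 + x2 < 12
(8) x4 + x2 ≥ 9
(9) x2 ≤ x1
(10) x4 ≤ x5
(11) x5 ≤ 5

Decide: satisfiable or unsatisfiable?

From constraints 10 and 11: x4 ≤ x5 ≤ 5. From constraints 2 and 9: x2 ≤ x1 ≤ 3. Hence x4 + x2 ≤ 8. But constraint 8 requires x4 + x2 ≥ 9, and 9 > 8. Contradiction.

Unsatisfiable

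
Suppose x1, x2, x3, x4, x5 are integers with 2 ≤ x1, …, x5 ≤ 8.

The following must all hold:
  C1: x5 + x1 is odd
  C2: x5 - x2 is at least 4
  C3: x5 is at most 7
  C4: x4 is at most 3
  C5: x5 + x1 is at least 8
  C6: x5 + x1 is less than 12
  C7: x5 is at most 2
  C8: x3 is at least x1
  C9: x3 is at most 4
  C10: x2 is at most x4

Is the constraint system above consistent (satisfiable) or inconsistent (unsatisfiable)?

From constraint 7: x5 ≤ 2. From constraints 8 and 9: x1 ≤ x3 ≤ 4. Hence x5 + x1 ≤ 6. But constraint 5 requires x5 + x1 ≥ 8, and 8 > 6. Contradiction.

Unsatisfiable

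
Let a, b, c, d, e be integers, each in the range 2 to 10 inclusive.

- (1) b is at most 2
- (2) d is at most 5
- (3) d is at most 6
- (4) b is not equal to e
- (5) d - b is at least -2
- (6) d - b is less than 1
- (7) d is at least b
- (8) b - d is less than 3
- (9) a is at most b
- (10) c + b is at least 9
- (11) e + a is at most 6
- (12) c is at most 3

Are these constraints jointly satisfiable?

From constraint 12: c ≤ 3. From constraints 2 and 7: b ≤ d ≤ 5. Hence c + b ≤ 8. But constraint 10 requires c + b ≥ 9, and 9 > 8. Contradiction.

Unsatisfiable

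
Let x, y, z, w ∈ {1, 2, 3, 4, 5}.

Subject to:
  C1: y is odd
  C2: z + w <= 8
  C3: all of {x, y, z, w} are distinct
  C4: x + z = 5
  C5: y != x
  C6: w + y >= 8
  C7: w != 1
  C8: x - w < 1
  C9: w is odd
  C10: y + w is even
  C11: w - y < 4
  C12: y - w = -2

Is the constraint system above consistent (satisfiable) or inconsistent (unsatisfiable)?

The assignment x = 4, y = 3, z = 1, w = 5 works:
  constraint 2 holds since z + w = 6.
  constraint 4 holds since x + z = 5.
  constraint 6 holds since w + y = 8.
The rest check out directly.

Satisfiable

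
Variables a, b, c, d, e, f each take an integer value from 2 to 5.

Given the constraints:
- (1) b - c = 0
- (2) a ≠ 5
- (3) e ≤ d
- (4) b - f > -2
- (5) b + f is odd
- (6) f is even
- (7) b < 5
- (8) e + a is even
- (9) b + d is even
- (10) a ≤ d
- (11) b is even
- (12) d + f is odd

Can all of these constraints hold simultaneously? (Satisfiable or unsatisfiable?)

Unsatisfiable

Constraint 11 makes b even and constraint 6 makes f even, so b + f must be even. Constraint 5 says b + f is odd — contradiction.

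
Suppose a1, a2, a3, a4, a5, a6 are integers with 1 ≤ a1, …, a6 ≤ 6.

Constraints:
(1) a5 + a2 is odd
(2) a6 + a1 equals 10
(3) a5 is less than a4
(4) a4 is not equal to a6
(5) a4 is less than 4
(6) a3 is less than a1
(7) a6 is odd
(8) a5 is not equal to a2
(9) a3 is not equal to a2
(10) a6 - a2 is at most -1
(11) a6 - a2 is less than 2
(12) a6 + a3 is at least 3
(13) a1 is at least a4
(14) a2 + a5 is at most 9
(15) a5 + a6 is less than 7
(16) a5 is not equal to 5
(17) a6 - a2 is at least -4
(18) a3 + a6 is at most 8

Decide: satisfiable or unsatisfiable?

Satisfiable

Take a1 = 5, a2 = 6, a3 = 1, a4 = 3, a5 = 1, a6 = 5. Then constraint 2: a6 + a1 = 10; constraint 10: a6 - a2 = -1, and every other listed constraint is also met.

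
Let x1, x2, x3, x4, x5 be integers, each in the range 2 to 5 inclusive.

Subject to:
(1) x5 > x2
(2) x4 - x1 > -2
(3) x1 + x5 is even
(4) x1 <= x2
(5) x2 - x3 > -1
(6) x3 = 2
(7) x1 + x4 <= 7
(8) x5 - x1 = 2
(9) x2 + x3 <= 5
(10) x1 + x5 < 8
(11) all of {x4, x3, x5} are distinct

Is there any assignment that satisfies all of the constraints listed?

Satisfiable

Setting (x1, x2, x3, x4, x5) = (2, 3, 2, 3, 4) satisfies everything: constraint 2: x4 - x1 = 1; constraint 5: x2 - x3 = 1; constraint 7: x1 + x4 = 5, and the others follow.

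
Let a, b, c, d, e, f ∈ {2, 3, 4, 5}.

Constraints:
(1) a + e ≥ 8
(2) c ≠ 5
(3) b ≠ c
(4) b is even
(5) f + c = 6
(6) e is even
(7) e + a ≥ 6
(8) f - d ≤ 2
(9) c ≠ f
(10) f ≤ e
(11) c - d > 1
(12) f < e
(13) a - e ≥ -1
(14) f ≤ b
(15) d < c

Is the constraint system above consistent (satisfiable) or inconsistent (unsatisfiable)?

Try a = 5, b = 2, c = 4, d = 2, e = 4, f = 2.
Check constraint 1: a + e = 9; constraint 5: f + c = 6. The remaining constraints are straightforward to verify.

Satisfiable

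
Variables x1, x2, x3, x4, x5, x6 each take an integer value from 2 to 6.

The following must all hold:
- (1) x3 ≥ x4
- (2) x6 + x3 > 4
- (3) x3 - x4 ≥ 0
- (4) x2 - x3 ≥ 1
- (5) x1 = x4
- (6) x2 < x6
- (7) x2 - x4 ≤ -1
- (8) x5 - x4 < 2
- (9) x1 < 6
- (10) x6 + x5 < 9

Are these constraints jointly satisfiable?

Constraints 3, 4, and 7 give x3 − x4 ≥ 0, x4 − x2 ≥ 1, x2 − x3 ≥ 1.
Adding all 3 inequalities: the left sides telescope to 0, and the right sides sum to 0 + 1 + 1 = 2. So 0 ≥ 2, which is false.

Unsatisfiable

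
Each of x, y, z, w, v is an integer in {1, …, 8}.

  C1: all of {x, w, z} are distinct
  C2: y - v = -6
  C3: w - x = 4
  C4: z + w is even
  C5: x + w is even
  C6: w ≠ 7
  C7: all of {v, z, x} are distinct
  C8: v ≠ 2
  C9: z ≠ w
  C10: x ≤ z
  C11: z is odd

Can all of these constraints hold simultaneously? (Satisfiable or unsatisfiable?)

The assignment x = 1, y = 2, z = 7, w = 5, v = 8 works:
  constraint 2 holds since y - v = -6.
  constraint 3 holds since w - x = 4.
The rest check out directly.

Satisfiable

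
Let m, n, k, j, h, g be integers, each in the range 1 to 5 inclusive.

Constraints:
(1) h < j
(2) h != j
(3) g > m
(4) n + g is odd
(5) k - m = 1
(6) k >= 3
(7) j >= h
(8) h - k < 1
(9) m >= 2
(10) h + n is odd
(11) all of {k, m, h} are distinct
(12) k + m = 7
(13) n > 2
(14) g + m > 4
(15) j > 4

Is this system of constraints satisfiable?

Try m = 3, n = 3, k = 4, j = 5, h = 2, g = 4.
Check constraint 5: k - m = 1; constraint 8: h - k = -2. The remaining constraints are straightforward to verify.

Satisfiable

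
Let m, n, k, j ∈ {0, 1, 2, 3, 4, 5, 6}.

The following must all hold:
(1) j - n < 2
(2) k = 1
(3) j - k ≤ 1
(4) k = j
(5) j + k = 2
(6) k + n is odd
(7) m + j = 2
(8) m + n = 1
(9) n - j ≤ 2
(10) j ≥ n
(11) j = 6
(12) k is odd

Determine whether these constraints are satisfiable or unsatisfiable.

Constraint 2 fixes k = 1 and constraint 11 fixes j = 6, but constraint 4 requires k = j. Since 1 ≠ 6, contradiction.

Unsatisfiable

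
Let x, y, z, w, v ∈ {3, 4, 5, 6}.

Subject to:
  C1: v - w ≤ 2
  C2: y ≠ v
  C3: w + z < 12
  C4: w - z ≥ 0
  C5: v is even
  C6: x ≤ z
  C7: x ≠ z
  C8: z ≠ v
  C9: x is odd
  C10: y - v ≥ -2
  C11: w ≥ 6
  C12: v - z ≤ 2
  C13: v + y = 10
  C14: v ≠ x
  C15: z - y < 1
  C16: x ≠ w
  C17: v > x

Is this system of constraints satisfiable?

Try x = 3, y = 4, z = 4, w = 6, v = 6.
Check constraint 1: v - w = 0; constraint 3: w + z = 10; constraint 4: w - z = 2. The remaining constraints are straightforward to verify.

Satisfiable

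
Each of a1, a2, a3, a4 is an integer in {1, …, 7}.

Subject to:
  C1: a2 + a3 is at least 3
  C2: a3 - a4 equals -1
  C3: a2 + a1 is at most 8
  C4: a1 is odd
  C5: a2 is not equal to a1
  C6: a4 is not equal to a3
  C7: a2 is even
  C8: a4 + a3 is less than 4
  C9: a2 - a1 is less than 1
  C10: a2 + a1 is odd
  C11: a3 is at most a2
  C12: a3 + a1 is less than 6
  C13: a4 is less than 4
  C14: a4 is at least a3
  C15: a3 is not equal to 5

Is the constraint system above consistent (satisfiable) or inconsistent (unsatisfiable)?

Satisfiable

The assignment a1 = 3, a2 = 2, a3 = 1, a4 = 2 works:
  constraint 1 holds since a2 + a3 = 3.
  constraint 2 holds since a3 - a4 = -1.
  constraint 3 holds since a2 + a1 = 5.
The rest check out directly.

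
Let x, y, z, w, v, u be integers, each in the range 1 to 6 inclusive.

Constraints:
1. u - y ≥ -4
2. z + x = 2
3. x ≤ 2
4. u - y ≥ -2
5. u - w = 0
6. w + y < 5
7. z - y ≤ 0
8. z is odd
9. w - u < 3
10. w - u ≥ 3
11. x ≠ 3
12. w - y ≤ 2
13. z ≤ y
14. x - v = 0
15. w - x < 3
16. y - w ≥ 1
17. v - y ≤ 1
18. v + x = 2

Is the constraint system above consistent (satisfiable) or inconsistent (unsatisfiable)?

Unsatisfiable

Constraints 4, 10, and 16 give y − w ≥ 1, w − u ≥ 3, u − y ≥ -2.
Adding all 3 inequalities: the left sides telescope to 0, and the right sides sum to 1 + 3 + (-2) = 2. So 0 ≥ 2, which is false.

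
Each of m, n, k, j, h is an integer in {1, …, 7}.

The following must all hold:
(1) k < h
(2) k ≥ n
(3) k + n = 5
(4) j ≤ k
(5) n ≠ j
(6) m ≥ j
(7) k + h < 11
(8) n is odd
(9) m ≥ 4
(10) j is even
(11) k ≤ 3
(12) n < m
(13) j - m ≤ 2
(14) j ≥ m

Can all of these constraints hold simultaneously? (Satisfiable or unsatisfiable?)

Unsatisfiable

From constraints 9 and 14: j ≥ m and m ≥ 4, so j ≥ 4. From constraints 4 and 11: j ≤ k and k ≤ 3, so j ≤ 3. But 3 < 4, so no value of j works.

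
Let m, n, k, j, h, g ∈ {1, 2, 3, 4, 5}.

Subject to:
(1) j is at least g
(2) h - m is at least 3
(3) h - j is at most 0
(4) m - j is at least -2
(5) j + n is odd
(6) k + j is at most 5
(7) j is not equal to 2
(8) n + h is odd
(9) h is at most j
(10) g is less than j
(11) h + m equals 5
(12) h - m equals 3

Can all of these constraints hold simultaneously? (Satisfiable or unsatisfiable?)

Constraints 2, 3, and 4 give m − j ≥ -2, j − h ≥ 0, h − m ≥ 3.
Adding all 3 inequalities: the left sides telescope to 0, and the right sides sum to (-2) + 0 + 3 = 1. So 0 ≥ 1, which is false.

Unsatisfiable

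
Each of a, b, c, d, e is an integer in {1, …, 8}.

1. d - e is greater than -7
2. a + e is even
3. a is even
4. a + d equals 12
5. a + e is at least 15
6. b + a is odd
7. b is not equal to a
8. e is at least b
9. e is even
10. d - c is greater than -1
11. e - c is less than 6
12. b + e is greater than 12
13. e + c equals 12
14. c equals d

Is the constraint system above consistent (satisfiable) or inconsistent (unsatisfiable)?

Satisfiable

Take a = 8, b = 5, c = 4, d = 4, e = 8. Then constraint 1: d - e = -4; constraint 4: a + d = 12, and every other listed constraint is also met.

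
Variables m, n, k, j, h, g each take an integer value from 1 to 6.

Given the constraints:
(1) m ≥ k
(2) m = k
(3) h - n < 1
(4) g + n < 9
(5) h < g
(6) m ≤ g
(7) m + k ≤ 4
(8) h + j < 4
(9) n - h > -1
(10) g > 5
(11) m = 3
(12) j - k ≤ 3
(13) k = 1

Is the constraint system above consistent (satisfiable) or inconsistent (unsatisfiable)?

Unsatisfiable

Constraint 11 fixes m = 3 and constraint 13 fixes k = 1, but constraint 2 requires m = k. Since 3 ≠ 1, contradiction.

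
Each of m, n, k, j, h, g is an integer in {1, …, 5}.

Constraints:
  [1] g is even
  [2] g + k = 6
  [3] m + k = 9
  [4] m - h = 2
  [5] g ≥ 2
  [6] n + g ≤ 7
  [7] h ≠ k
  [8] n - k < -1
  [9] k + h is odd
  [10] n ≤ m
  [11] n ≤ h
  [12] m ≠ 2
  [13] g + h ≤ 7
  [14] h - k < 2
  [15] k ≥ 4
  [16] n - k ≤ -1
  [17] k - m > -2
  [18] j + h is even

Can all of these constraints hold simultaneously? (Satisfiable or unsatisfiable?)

The assignment m = 5, n = 2, k = 4, j = 3, h = 3, g = 2 works:
  constraint 2 holds since g + k = 6.
  constraint 3 holds since m + k = 9.
  constraint 4 holds since m - h = 2.
The rest check out directly.

Satisfiable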